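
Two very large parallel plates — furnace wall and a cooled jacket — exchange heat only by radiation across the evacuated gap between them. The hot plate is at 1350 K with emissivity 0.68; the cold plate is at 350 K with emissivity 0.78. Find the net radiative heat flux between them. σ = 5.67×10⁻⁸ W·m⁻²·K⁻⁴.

q ≈ 1.07×10⁵ W/m²

For two infinite grey parallel plates, q = σ(T₁⁴ − T₂⁴)/(1/ε₁ + 1/ε₂ − 1).
T₁⁴ − T₂⁴ = 3.322×10¹² − 1.501×10¹⁰ = 3.306×10¹² K⁴.
1/ε₁ + 1/ε₂ − 1 = 1.471 + 1.282 − 1 = 1.753.
q = 5.67×10⁻⁸ × 3.306×10¹² / 1.753.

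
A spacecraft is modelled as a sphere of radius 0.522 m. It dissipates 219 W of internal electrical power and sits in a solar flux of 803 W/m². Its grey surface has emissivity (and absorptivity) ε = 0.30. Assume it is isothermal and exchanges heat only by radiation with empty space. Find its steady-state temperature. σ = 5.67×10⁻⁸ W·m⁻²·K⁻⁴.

At steady state, absorbed solar power + internal power = radiated power.
Absorbed: α·S·A_cross = 0.30·803·0.8560 = 206.2 W (cross-section πr²).
Total input = 206.2 + 219 = 425.2 W.
Radiated: εσ·A_surf·T⁴ with A_surf = 4πr² = 3.424 m².
T⁴ = 425.2/(0.30·5.67×10⁻⁸·3.424) = 7.301×10⁹ K⁴.

T ≈ 292 K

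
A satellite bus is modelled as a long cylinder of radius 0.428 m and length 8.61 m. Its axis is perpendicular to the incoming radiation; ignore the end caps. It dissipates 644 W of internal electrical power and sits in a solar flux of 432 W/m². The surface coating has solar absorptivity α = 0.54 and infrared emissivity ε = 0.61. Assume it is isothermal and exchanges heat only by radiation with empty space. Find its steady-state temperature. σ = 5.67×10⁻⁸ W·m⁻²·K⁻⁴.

T ≈ 233 K

At steady state, absorbed solar power + internal power = radiated power.
Absorbed: α·S·A_cross = 0.54·432·7.370 = 1719 W (cross-section 2rL).
Total input = 1719 + 644 = 2363 W.
Radiated: εσ·A_surf·T⁴ with A_surf = 2πrL = 23.15 m².
T⁴ = 2363/(0.61·5.67×10⁻⁸·23.15) = 2.951×10⁹ K⁴.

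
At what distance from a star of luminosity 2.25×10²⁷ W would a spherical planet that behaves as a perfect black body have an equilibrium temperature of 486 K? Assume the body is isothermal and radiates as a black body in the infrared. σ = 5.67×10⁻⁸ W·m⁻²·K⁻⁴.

d ≈ 1.19×10¹¹ m

For an isothermal black-emitting sphere, (1−a)S·πr² = σ·4πr²·T⁴ ⇒ S = 4σT⁴/(1−a).
S = 4·5.67×10⁻⁸·(486)⁴/1.00 = 12650 W/m².
Flux falls as S = L/(4πd²), so d = √(L/(4πS)) = √(2.25×10²⁷/(4π·12650)).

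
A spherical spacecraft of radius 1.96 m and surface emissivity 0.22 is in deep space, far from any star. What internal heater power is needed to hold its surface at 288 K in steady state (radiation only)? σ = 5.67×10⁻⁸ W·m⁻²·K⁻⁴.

P ≈ 4140 W

P = εσ·4πr²·T⁴.
4πr² = 48.27 m²; T⁴ = 6.880×10⁹ K⁴.
P = 0.22·5.67×10⁻⁸·48.27·6.880×10⁹.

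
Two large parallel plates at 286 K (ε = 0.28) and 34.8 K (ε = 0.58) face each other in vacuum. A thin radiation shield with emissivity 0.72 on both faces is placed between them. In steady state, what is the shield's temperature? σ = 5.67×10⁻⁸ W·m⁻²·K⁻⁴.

In steady state the net flux on the hot side equals that on the cold side.
σ(T₁⁴−T_s⁴)/D₁ = σ(T_s⁴−T₂⁴)/D₂, with D₁ = 1/ε₁+1/ε_s−1 = 3.960, D₂ = 1/ε_s+1/ε₂−1 = 2.113.
Solve for T_s⁴: T_s⁴ = (D₂·T₁⁴ + D₁·T₂⁴)/(D₁+D₂) = 2.329×10⁹ K⁴.

T_s ≈ 220 K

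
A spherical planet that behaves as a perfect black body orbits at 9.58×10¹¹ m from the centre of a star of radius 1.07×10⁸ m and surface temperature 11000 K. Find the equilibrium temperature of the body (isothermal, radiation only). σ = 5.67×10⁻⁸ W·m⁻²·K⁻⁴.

T ≈ 82.2 K

The star's surface emits σT_*⁴; at distance d the flux is S = σT_*⁴(R_*/d)².
S = 5.67×10⁻⁸·(11000)⁴·(1.07×10⁸/9.58×10¹¹)² = 10.36 W/m².
For an isothermal sphere T⁴ = (1−a)S/(4σ) = 4.566×10⁷ K⁴.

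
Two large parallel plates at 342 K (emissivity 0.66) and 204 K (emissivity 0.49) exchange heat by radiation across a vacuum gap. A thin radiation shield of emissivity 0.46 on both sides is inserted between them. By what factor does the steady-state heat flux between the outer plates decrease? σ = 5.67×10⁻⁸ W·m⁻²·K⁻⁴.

factor ≈ 2.31

Without shield: q₀ = σΔ(T⁴)/(1/ε₁+1/ε₂−1) with denominator 2.556.
With shield the two gaps are in series; the resistances add: (1/ε₁+1/ε_s−1)+(1/ε_s+1/ε₂−1) = 2.689+3.215 = 5.904.
Heat-flux ratio q₀/q = 5.904/2.556.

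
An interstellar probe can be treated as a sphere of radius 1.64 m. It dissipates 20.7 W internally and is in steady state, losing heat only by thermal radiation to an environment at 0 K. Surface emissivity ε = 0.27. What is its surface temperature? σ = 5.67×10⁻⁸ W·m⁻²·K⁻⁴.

Steady state: internal power = radiated power, P = εσA T⁴.
Radiating area A = 4πr² = 33.80 m².
T⁴ = P/(εσA) = 20.7/(0.27·5.67×10⁻⁸·33.80) = 4.001×10⁷ K⁴.
T = (4.001×10⁷)^(1/4).

T ≈ 79.5 K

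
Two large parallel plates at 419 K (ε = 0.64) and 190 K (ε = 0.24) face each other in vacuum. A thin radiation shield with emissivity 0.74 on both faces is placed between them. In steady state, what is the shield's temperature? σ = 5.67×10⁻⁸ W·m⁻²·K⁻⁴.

In steady state the net flux on the hot side equals that on the cold side.
σ(T₁⁴−T_s⁴)/D₁ = σ(T_s⁴−T₂⁴)/D₂, with D₁ = 1/ε₁+1/ε_s−1 = 1.914, D₂ = 1/ε_s+1/ε₂−1 = 4.518.
Solve for T_s⁴: T_s⁴ = (D₂·T₁⁴ + D₁·T₂⁴)/(D₁+D₂) = 2.204×10¹⁰ K⁴.

T_s ≈ 385 K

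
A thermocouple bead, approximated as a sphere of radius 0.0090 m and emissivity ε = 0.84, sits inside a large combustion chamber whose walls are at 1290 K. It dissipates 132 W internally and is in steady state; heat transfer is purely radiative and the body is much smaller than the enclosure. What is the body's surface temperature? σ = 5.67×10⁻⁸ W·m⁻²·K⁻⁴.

T ≈ 1530 K

For a small grey body in a large enclosure, net radiated power = εσA(T⁴ − T_w⁴).
Steady state: P = εσA(T⁴ − T_w⁴) with A = 4πr² = 0.001018 m².
T⁴ = P/(εσA) + T_w⁴ = 132/(0.84·5.67×10⁻⁸·0.001018) + (1290)⁴
    = 2.723×10¹² + 2.769×10¹² = 5.492×10¹² K⁴.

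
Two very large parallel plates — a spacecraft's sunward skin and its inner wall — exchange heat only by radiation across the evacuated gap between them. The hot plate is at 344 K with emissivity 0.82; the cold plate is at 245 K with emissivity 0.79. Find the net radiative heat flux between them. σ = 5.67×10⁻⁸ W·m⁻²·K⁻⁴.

q ≈ 397 W/m²

For two infinite grey parallel plates, q = σ(T₁⁴ − T₂⁴)/(1/ε₁ + 1/ε₂ − 1).
T₁⁴ − T₂⁴ = 1.400×10¹⁰ − 3.603×10⁹ = 1.040×10¹⁰ K⁴.
1/ε₁ + 1/ε₂ − 1 = 1.220 + 1.266 − 1 = 1.485.
q = 5.67×10⁻⁸ × 1.040×10¹⁰ / 1.485.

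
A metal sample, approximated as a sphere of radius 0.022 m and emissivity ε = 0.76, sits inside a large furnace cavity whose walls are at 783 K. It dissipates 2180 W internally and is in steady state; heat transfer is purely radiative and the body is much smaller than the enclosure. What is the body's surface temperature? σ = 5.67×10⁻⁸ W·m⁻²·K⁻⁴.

For a small grey body in a large enclosure, net radiated power = εσA(T⁴ − T_w⁴).
Steady state: P = εσA(T⁴ − T_w⁴) with A = 4πr² = 0.006082 m².
T⁴ = P/(εσA) + T_w⁴ = 2180/(0.76·5.67×10⁻⁸·0.006082) + (783)⁴
    = 8.318×10¹² + 3.759×10¹¹ = 8.694×10¹² K⁴.

T ≈ 1720 K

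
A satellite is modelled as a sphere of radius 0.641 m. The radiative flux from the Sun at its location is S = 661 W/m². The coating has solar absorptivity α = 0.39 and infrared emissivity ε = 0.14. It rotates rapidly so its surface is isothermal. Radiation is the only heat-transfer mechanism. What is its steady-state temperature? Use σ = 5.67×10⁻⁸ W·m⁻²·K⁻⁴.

At equilibrium, absorbed power = emitted power.
Absorbing cross-section = πr² = 1.291 m²; emitting surface = 4πr² = 5.163 m² (ratio 4).
αS·A_cross = εσ·A_surf·T⁴  ⇒  T⁴ = αS/(ε·4σ).
T⁴ = 0.390·661/(0.14·4·5.67×10⁻⁸) = 8.119×10⁹ K⁴.
T = (8.119×10⁹)^(1/4).

T ≈ 300 K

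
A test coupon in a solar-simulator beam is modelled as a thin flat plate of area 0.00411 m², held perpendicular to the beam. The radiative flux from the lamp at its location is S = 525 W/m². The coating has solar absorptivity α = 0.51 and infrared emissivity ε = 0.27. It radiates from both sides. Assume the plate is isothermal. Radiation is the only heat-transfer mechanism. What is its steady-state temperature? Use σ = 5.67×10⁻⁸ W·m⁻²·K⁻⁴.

At equilibrium, absorbed power = emitted power.
Absorbing cross-section = A = 0.004110 m²; emitting surface = 2A = 0.008220 m² (ratio 2).
αS·A_cross = εσ·A_surf·T⁴  ⇒  T⁴ = αS/(ε·2σ).
T⁴ = 0.510·525/(0.27·2·5.67×10⁻⁸) = 8.745×10⁹ K⁴.
T = (8.745×10⁹)^(1/4).

T ≈ 306 K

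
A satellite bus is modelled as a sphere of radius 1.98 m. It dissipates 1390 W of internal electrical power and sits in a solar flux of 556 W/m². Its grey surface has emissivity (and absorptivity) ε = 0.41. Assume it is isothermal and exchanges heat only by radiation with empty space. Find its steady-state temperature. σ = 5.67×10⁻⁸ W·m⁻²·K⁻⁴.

At steady state, absorbed solar power + internal power = radiated power.
Absorbed: α·S·A_cross = 0.41·556·12.32 = 2808 W (cross-section πr²).
Total input = 2808 + 1390 = 4198 W.
Radiated: εσ·A_surf·T⁴ with A_surf = 4πr² = 49.27 m².
T⁴ = 4198/(0.41·5.67×10⁻⁸·49.27) = 3.665×10⁹ K⁴.

T ≈ 246 K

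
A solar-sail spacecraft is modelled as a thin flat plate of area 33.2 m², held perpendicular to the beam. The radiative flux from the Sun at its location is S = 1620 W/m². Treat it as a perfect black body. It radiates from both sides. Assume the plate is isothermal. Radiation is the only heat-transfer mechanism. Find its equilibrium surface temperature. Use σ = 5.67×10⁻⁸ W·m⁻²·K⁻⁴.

At equilibrium, absorbed power = emitted power.
Absorbing cross-section = A = 33.20 m²; emitting surface = 2A = 66.40 m² (ratio 2).
S·A_cross = εσ·A_surf·T⁴  ⇒  T⁴ = S/(2σ).
T⁴ = 1.00·1620/(2·5.67×10⁻⁸) = 1.429×10¹⁰ K⁴.
T = (1.429×10¹⁰)^(1/4).

T ≈ 346 K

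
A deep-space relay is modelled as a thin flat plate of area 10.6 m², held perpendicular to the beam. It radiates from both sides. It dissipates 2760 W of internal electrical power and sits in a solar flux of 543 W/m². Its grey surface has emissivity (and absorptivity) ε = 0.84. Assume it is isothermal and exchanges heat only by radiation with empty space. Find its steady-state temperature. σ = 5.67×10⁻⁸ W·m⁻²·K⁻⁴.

T ≈ 294 K

At steady state, absorbed solar power + internal power = radiated power.
Absorbed: α·S·A_cross = 0.84·543·10.60 = 4835 W (cross-section A).
Total input = 4835 + 2760 = 7595 W.
Radiated: εσ·A_surf·T⁴ with A_surf = 2A = 21.20 m².
T⁴ = 7595/(0.84·5.67×10⁻⁸·21.20) = 7.522×10⁹ K⁴.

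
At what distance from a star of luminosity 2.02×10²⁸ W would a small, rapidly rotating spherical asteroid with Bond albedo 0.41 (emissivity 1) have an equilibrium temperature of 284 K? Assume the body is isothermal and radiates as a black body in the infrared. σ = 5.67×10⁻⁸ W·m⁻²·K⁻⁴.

For an isothermal black-emitting sphere, (1−a)S·πr² = σ·4πr²·T⁴ ⇒ S = 4σT⁴/(1−a).
S = 4·5.67×10⁻⁸·(284)⁴/0.590 = 2501 W/m².
Flux falls as S = L/(4πd²), so d = √(L/(4πS)) = √(2.02×10²⁸/(4π·2501)).

d ≈ 8.02×10¹¹ m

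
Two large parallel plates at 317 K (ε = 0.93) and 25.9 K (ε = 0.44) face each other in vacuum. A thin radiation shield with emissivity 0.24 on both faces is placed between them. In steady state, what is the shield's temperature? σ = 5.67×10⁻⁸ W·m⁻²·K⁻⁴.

T_s ≈ 274 K

In steady state the net flux on the hot side equals that on the cold side.
σ(T₁⁴−T_s⁴)/D₁ = σ(T_s⁴−T₂⁴)/D₂, with D₁ = 1/ε₁+1/ε_s−1 = 4.242, D₂ = 1/ε_s+1/ε₂−1 = 5.439.
Solve for T_s⁴: T_s⁴ = (D₂·T₁⁴ + D₁·T₂⁴)/(D₁+D₂) = 5.674×10⁹ K⁴.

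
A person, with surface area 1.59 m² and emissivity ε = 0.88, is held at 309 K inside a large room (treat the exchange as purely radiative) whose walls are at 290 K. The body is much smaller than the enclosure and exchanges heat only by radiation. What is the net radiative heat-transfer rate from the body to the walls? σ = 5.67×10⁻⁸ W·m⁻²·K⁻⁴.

P_net ≈ 162 W

For a small grey body in a large enclosure: P_net = εσA(T_body⁴ − T_wall⁴).
A = 1.59 m²; T_body⁴ − T_wall⁴ = 9.117×10⁹ − 7.073×10⁹ = 2.044×10⁹ K⁴.
|P_net| = 0.88·5.67×10⁻⁸·1.590·2.044×10⁹.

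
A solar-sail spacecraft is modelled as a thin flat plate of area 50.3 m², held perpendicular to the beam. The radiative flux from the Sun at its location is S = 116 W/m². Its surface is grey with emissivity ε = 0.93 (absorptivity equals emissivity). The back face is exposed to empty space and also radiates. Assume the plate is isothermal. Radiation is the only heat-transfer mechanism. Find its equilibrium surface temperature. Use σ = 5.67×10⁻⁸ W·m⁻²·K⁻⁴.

T ≈ 179 K

At equilibrium, absorbed power = emitted power.
Absorbing cross-section = A = 50.30 m²; emitting surface = 2A = 100.6 m² (ratio 2).
εS·A_cross = εσ·A_surf·T⁴  ⇒  T⁴ = S/(2σ)   (ε cancels).
T⁴ = 116/(2·5.67×10⁻⁸) = 1.023×10⁹ K⁴.
T = (1.023×10⁹)^(1/4).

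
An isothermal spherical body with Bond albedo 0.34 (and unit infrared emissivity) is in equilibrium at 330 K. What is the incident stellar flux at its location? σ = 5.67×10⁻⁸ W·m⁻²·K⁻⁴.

(1−a)S·πr² = σ·4πr²·T⁴ ⇒ S = 4σT⁴/(1−a).
S = 4·5.67×10⁻⁸·1.186×10¹⁰/0.660.

S ≈ 4080 W/m²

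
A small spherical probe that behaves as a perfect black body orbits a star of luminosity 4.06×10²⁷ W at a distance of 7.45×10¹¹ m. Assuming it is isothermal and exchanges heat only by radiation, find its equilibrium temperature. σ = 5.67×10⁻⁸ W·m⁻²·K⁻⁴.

T ≈ 225 K

First find the stellar flux at distance d: S = L/(4πd²) = 4.06×10²⁷/(4π·(7.45×10¹¹)²) = 582.1 W/m².
For an isothermal sphere, absorbed (1−a)S·πr² = emitted σ·4πr²·T⁴, so T⁴ = (1−a)S/(4σ).
T⁴ = 1.00·582.1/(4·5.67×10⁻⁸) = 2.567×10⁹ K⁴.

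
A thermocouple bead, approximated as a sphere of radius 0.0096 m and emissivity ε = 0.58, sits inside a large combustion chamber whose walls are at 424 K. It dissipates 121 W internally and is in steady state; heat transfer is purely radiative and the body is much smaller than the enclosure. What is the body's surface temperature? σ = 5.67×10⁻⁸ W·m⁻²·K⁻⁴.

For a small grey body in a large enclosure, net radiated power = εσA(T⁴ − T_w⁴).
Steady state: P = εσA(T⁴ − T_w⁴) with A = 4πr² = 0.001158 m².
T⁴ = P/(εσA) + T_w⁴ = 121/(0.58·5.67×10⁻⁸·0.001158) + (424)⁴
    = 3.177×10¹² + 3.232×10¹⁰ = 3.209×10¹² K⁴.

T ≈ 1340 K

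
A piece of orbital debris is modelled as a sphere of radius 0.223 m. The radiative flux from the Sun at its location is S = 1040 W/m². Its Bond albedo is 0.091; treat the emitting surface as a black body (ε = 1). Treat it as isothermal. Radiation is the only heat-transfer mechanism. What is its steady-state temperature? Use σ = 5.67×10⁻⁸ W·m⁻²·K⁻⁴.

T ≈ 254 K

At equilibrium, absorbed power = emitted power.
Absorbing cross-section = πr² = 0.1562 m²; emitting surface = 4πr² = 0.6249 m² (ratio 4).
(1−a)S·A_cross = εσ·A_surf·T⁴  ⇒  T⁴ = (1−a)S/(4σ).
T⁴ = 0.909·1040/(4·5.67×10⁻⁸) = 4.168×10⁹ K⁴.
T = (4.168×10⁹)^(1/4).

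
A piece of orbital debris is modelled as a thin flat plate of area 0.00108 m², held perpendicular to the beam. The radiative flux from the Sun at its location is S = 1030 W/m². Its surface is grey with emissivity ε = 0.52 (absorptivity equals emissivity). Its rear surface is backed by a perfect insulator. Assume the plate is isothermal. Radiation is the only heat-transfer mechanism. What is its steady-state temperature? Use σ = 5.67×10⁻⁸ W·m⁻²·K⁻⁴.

At equilibrium, absorbed power = emitted power.
Absorbing cross-section = A = 0.001080 m²; emitting surface = A = 0.001080 m² (ratio 1).
εS·A_cross = εσ·A_surf·T⁴  ⇒  T⁴ = S/(1σ)   (ε cancels).
T⁴ = 1030/(1·5.67×10⁻⁸) = 1.817×10¹⁰ K⁴.
T = (1.817×10¹⁰)^(1/4).

T ≈ 367 K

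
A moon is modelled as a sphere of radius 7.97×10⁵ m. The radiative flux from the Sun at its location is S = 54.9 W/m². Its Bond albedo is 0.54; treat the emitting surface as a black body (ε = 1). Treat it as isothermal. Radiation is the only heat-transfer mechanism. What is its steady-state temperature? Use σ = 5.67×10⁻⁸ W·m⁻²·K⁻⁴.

T ≈ 103 K

At equilibrium, absorbed power = emitted power.
Absorbing cross-section = πr² = 1.996×10¹² m²; emitting surface = 4πr² = 7.982×10¹² m² (ratio 4).
(1−a)S·A_cross = εσ·A_surf·T⁴  ⇒  T⁴ = (1−a)S/(4σ).
T⁴ = 0.460·54.9/(4·5.67×10⁻⁸) = 1.113×10⁸ K⁴.
T = (1.113×10⁸)^(1/4).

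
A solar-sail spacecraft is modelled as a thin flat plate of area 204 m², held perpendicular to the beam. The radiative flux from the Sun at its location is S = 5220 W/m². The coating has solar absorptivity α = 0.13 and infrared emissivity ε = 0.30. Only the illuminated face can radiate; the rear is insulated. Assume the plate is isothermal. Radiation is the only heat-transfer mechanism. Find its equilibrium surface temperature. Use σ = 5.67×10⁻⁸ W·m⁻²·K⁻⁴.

At equilibrium, absorbed power = emitted power.
Absorbing cross-section = A = 204.0 m²; emitting surface = A = 204.0 m² (ratio 1).
αS·A_cross = εσ·A_surf·T⁴  ⇒  T⁴ = αS/(ε·1σ).
T⁴ = 0.130·5220/(0.30·1·5.67×10⁻⁸) = 3.989×10¹⁰ K⁴.
T = (3.989×10¹⁰)^(1/4).

T ≈ 447 K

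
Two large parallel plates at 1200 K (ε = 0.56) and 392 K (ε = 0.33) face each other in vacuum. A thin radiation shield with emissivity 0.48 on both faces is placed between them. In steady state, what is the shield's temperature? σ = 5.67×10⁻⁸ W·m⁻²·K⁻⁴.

T_s ≈ 1050 K

In steady state the net flux on the hot side equals that on the cold side.
σ(T₁⁴−T_s⁴)/D₁ = σ(T_s⁴−T₂⁴)/D₂, with D₁ = 1/ε₁+1/ε_s−1 = 2.869, D₂ = 1/ε_s+1/ε₂−1 = 4.114.
Solve for T_s⁴: T_s⁴ = (D₂·T₁⁴ + D₁·T₂⁴)/(D₁+D₂) = 1.231×10¹² K⁴.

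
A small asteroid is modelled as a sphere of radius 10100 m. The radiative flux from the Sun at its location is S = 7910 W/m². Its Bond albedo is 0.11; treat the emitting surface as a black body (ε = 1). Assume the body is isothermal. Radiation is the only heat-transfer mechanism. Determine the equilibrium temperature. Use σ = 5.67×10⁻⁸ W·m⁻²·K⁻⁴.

T ≈ 420 K

At equilibrium, absorbed power = emitted power.
Absorbing cross-section = πr² = 3.205×10⁸ m²; emitting surface = 4πr² = 1.282×10⁹ m² (ratio 4).
(1−a)S·A_cross = εσ·A_surf·T⁴  ⇒  T⁴ = (1−a)S/(4σ).
T⁴ = 0.890·7910/(4·5.67×10⁻⁸) = 3.104×10¹⁰ K⁴.
T = (3.104×10¹⁰)^(1/4).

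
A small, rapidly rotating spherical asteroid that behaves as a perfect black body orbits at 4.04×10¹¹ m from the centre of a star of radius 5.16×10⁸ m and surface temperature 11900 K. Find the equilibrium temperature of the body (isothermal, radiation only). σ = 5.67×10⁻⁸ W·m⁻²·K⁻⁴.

The star's surface emits σT_*⁴; at distance d the flux is S = σT_*⁴(R_*/d)².
S = 5.67×10⁻⁸·(11900)⁴·(5.16×10⁸/4.04×10¹¹)² = 1855 W/m².
For an isothermal sphere T⁴ = (1−a)S/(4σ) = 8.178×10⁹ K⁴.

T ≈ 301 K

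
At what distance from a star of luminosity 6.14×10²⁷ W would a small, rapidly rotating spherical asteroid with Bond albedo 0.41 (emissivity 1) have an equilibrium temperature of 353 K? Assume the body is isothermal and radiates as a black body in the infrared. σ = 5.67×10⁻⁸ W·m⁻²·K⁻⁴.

For an isothermal black-emitting sphere, (1−a)S·πr² = σ·4πr²·T⁴ ⇒ S = 4σT⁴/(1−a).
S = 4·5.67×10⁻⁸·(353)⁴/0.590 = 5969 W/m².
Flux falls as S = L/(4πd²), so d = √(L/(4πS)) = √(6.14×10²⁷/(4π·5969)).

d ≈ 2.86×10¹¹ m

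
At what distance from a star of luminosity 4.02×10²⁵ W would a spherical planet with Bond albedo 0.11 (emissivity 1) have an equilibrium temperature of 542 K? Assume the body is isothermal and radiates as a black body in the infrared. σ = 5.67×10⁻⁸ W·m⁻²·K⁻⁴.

For an isothermal black-emitting sphere, (1−a)S·πr² = σ·4πr²·T⁴ ⇒ S = 4σT⁴/(1−a).
S = 4·5.67×10⁻⁸·(542)⁴/0.890 = 21990 W/m².
Flux falls as S = L/(4πd²), so d = √(L/(4πS)) = √(4.02×10²⁵/(4π·21990)).

d ≈ 1.21×10¹⁰ m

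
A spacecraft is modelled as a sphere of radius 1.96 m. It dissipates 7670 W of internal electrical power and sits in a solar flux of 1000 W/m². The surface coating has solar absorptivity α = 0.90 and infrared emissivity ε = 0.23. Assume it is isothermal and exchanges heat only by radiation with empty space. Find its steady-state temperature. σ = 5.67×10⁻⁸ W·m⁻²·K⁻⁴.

At steady state, absorbed solar power + internal power = radiated power.
Absorbed: α·S·A_cross = 0.90·1000·12.07 = 10860 W (cross-section πr²).
Total input = 10860 + 7670 = 18530 W.
Radiated: εσ·A_surf·T⁴ with A_surf = 4πr² = 48.27 m².
T⁴ = 18530/(0.23·5.67×10⁻⁸·48.27) = 2.944×10¹⁰ K⁴.

T ≈ 414 K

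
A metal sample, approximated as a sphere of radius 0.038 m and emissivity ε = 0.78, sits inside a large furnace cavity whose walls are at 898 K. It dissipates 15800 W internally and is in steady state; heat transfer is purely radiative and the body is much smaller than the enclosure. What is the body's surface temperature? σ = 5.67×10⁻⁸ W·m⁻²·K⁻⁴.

For a small grey body in a large enclosure, net radiated power = εσA(T⁴ − T_w⁴).
Steady state: P = εσA(T⁴ − T_w⁴) with A = 4πr² = 0.01815 m².
T⁴ = P/(εσA) + T_w⁴ = 15800/(0.78·5.67×10⁻⁸·0.01815) + (898)⁴
    = 1.969×10¹³ + 6.503×10¹¹ = 2.034×10¹³ K⁴.

T ≈ 2120 K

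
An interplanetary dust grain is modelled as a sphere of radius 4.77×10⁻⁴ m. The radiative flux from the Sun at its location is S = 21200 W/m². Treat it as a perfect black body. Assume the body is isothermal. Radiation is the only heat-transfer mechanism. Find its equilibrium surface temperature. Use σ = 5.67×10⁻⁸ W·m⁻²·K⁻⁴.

At equilibrium, absorbed power = emitted power.
Absorbing cross-section = πr² = 7.148×10⁻⁷ m²; emitting surface = 4πr² = 2.859×10⁻⁶ m² (ratio 4).
S·A_cross = εσ·A_surf·T⁴  ⇒  T⁴ = S/(4σ).
T⁴ = 1.00·21200/(4·5.67×10⁻⁸) = 9.347×10¹⁰ K⁴.
T = (9.347×10¹⁰)^(1/4).

T ≈ 553 K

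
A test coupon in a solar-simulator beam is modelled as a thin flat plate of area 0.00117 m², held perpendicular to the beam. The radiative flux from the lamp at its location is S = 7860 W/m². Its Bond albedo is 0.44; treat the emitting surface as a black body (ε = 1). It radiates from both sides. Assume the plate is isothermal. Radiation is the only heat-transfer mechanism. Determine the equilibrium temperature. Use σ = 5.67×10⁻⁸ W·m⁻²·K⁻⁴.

At equilibrium, absorbed power = emitted power.
Absorbing cross-section = A = 0.001170 m²; emitting surface = 2A = 0.002340 m² (ratio 2).
(1−a)S·A_cross = εσ·A_surf·T⁴  ⇒  T⁴ = (1−a)S/(2σ).
T⁴ = 0.560·7860/(2·5.67×10⁻⁸) = 3.881×10¹⁰ K⁴.
T = (3.881×10¹⁰)^(1/4).

T ≈ 444 K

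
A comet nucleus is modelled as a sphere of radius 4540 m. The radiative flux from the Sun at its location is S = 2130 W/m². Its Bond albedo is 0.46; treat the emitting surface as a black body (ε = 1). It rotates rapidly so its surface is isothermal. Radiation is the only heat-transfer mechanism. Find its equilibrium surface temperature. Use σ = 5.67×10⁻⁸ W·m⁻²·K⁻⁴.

T ≈ 267 K

At equilibrium, absorbed power = emitted power.
Absorbing cross-section = πr² = 6.475×10⁷ m²; emitting surface = 4πr² = 2.590×10⁸ m² (ratio 4).
(1−a)S·A_cross = εσ·A_surf·T⁴  ⇒  T⁴ = (1−a)S/(4σ).
T⁴ = 0.540·2130/(4·5.67×10⁻⁸) = 5.071×10⁹ K⁴.
T = (5.071×10⁹)^(1/4).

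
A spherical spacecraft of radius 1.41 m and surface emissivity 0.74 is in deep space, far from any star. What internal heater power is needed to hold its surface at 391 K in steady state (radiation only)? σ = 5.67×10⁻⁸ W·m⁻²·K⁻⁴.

P = εσ·4πr²·T⁴.
4πr² = 24.98 m²; T⁴ = 2.337×10¹⁰ K⁴.
P = 0.74·5.67×10⁻⁸·24.98·2.337×10¹⁰.

P ≈ 24500 W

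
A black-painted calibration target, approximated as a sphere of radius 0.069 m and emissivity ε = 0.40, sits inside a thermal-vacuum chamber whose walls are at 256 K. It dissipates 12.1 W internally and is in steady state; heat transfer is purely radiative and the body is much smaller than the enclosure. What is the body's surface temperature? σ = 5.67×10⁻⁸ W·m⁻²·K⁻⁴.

For a small grey body in a large enclosure, net radiated power = εσA(T⁴ − T_w⁴).
Steady state: P = εσA(T⁴ − T_w⁴) with A = 4πr² = 0.05983 m².
T⁴ = P/(εσA) + T_w⁴ = 12.1/(0.40·5.67×10⁻⁸·0.05983) + (256)⁴
    = 8.917×10⁹ + 4.295×10⁹ = 1.321×10¹⁰ K⁴.

T ≈ 339 K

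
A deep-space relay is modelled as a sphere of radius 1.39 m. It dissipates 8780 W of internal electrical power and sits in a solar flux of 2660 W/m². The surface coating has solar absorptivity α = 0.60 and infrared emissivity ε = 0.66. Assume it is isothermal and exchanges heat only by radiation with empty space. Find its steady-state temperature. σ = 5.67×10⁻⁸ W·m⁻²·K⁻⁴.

T ≈ 378 K

At steady state, absorbed solar power + internal power = radiated power.
Absorbed: α·S·A_cross = 0.60·2660·6.070 = 9688 W (cross-section πr²).
Total input = 9688 + 8780 = 18470 W.
Radiated: εσ·A_surf·T⁴ with A_surf = 4πr² = 24.28 m².
T⁴ = 18470/(0.66·5.67×10⁻⁸·24.28) = 2.033×10¹⁰ K⁴.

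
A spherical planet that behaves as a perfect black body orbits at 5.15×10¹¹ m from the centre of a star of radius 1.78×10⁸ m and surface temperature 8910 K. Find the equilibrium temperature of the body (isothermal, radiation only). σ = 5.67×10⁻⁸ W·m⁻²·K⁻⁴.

T ≈ 117 K

The star's surface emits σT_*⁴; at distance d the flux is S = σT_*⁴(R_*/d)².
S = 5.67×10⁻⁸·(8910)⁴·(1.78×10⁸/5.15×10¹¹)² = 42.69 W/m².
For an isothermal sphere T⁴ = (1−a)S/(4σ) = 1.882×10⁸ K⁴.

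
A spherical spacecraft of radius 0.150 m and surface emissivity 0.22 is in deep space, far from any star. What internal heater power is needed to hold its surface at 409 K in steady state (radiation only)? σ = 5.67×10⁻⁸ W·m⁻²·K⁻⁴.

P = εσ·4πr²·T⁴.
4πr² = 0.2827 m²; T⁴ = 2.798×10¹⁰ K⁴.
P = 0.22·5.67×10⁻⁸·0.2827·2.798×10¹⁰.

P ≈ 98.7 W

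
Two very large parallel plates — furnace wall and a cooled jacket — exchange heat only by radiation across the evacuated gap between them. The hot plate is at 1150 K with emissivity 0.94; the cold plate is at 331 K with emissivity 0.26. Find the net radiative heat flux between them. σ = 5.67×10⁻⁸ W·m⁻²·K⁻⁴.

For two infinite grey parallel plates, q = σ(T₁⁴ − T₂⁴)/(1/ε₁ + 1/ε₂ − 1).
T₁⁴ − T₂⁴ = 1.749×10¹² − 1.200×10¹⁰ = 1.737×10¹² K⁴.
1/ε₁ + 1/ε₂ − 1 = 1.064 + 3.846 − 1 = 3.910.
q = 5.67×10⁻⁸ × 1.737×10¹² / 3.910.

q ≈ 25200 W/m²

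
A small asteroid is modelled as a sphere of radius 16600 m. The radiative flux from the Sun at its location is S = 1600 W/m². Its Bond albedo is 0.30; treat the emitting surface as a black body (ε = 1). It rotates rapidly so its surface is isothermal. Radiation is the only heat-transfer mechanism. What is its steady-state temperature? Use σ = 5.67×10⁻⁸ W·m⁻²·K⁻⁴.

At equilibrium, absorbed power = emitted power.
Absorbing cross-section = πr² = 8.657×10⁸ m²; emitting surface = 4πr² = 3.463×10⁹ m² (ratio 4).
(1−a)S·A_cross = εσ·A_surf·T⁴  ⇒  T⁴ = (1−a)S/(4σ).
T⁴ = 0.700·1600/(4·5.67×10⁻⁸) = 4.938×10⁹ K⁴.
T = (4.938×10⁹)^(1/4).

T ≈ 265 K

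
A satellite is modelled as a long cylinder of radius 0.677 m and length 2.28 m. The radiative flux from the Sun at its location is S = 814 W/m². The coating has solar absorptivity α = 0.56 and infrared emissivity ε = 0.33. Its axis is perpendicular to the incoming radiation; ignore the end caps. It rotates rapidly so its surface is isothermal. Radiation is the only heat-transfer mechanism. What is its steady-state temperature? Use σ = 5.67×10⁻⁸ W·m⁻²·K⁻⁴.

T ≈ 297 K

At equilibrium, absorbed power = emitted power.
Absorbing cross-section = 2rL = 3.087 m²; emitting surface = 2πrL = 9.698 m² (ratio π).
αS·A_cross = εσ·A_surf·T⁴  ⇒  T⁴ = αS/(ε·πσ).
T⁴ = 0.560·814/(0.33·π·5.67×10⁻⁸) = 7.755×10⁹ K⁴.
T = (7.755×10⁹)^(1/4).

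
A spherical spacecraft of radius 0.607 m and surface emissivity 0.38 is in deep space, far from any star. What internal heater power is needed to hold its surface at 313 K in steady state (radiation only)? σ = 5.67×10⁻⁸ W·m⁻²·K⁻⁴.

P = εσ·4πr²·T⁴.
4πr² = 4.630 m²; T⁴ = 9.598×10⁹ K⁴.
P = 0.38·5.67×10⁻⁸·4.630·9.598×10⁹.

P ≈ 957 W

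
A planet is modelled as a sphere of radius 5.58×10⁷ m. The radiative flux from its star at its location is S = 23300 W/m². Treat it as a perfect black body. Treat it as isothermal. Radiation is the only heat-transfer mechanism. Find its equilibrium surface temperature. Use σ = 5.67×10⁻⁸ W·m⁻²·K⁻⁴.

At equilibrium, absorbed power = emitted power.
Absorbing cross-section = πr² = 9.782×10¹⁵ m²; emitting surface = 4πr² = 3.913×10¹⁶ m² (ratio 4).
S·A_cross = εσ·A_surf·T⁴  ⇒  T⁴ = S/(4σ).
T⁴ = 1.00·23300/(4·5.67×10⁻⁸) = 1.027×10¹¹ K⁴.
T = (1.027×10¹¹)^(1/4).

T ≈ 566 K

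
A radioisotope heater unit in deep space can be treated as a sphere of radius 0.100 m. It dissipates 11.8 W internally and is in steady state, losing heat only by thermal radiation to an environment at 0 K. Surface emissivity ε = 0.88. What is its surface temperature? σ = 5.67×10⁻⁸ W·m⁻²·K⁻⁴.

T ≈ 208 K

Steady state: internal power = radiated power, P = εσA T⁴.
Radiating area A = 4πr² = 0.1257 m².
T⁴ = P/(εσA) = 11.8/(0.88·5.67×10⁻⁸·0.1257) = 1.882×10⁹ K⁴.
T = (1.882×10⁹)^(1/4).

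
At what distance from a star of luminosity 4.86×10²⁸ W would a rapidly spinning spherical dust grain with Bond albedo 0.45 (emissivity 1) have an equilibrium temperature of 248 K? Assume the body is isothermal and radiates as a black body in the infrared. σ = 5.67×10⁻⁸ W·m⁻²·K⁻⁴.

d ≈ 1.57×10¹² m

For an isothermal black-emitting sphere, (1−a)S·πr² = σ·4πr²·T⁴ ⇒ S = 4σT⁴/(1−a).
S = 4·5.67×10⁻⁸·(248)⁴/0.550 = 1560 W/m².
Flux falls as S = L/(4πd²), so d = √(L/(4πS)) = √(4.86×10²⁸/(4π·1560)).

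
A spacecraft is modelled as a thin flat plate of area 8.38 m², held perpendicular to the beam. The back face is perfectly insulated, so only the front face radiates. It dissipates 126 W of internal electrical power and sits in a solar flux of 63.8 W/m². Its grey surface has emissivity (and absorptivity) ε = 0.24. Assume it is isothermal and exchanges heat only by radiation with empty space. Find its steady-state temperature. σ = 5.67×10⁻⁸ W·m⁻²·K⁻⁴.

T ≈ 217 K

At steady state, absorbed solar power + internal power = radiated power.
Absorbed: α·S·A_cross = 0.24·63.8·8.380 = 128.3 W (cross-section A).
Total input = 128.3 + 126 = 254.3 W.
Radiated: εσ·A_surf·T⁴ with A_surf = A = 8.380 m².
T⁴ = 254.3/(0.24·5.67×10⁻⁸·8.380) = 2.230×10⁹ K⁴.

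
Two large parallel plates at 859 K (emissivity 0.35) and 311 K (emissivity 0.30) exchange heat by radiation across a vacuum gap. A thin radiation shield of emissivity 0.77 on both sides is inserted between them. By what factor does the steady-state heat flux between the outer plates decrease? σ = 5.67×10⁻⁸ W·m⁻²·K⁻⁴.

factor ≈ 1.31

Without shield: q₀ = σΔ(T⁴)/(1/ε₁+1/ε₂−1) with denominator 5.190.
With shield the two gaps are in series; the resistances add: (1/ε₁+1/ε_s−1)+(1/ε_s+1/ε₂−1) = 3.156+3.632 = 6.788.
Heat-flux ratio q₀/q = 6.788/5.190.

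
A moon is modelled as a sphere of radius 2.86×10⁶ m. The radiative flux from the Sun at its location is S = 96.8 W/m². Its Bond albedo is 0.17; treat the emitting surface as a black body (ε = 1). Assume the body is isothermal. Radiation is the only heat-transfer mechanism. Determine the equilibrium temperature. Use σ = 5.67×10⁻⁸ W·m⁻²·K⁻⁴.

At equilibrium, absorbed power = emitted power.
Absorbing cross-section = πr² = 2.570×10¹³ m²; emitting surface = 4πr² = 1.028×10¹⁴ m² (ratio 4).
(1−a)S·A_cross = εσ·A_surf·T⁴  ⇒  T⁴ = (1−a)S/(4σ).
T⁴ = 0.830·96.8/(4·5.67×10⁻⁸) = 3.543×10⁸ K⁴.
T = (3.543×10⁸)^(1/4).

T ≈ 137 K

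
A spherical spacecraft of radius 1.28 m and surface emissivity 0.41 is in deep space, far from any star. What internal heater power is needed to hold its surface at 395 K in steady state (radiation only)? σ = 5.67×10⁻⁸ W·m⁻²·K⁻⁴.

P ≈ 11700 W

P = εσ·4πr²·T⁴.
4πr² = 20.59 m²; T⁴ = 2.434×10¹⁰ K⁴.
P = 0.41·5.67×10⁻⁸·20.59·2.434×10¹⁰.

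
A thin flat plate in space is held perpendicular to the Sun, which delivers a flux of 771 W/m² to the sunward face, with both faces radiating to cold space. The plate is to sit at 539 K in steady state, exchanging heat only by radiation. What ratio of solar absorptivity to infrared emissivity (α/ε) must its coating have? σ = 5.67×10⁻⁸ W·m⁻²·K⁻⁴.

α/ε ≈ 12.4

Balance: αS·A = εσ·2A·T⁴ ⇒ α/ε = 2σT⁴/S.
α/ε = 2·5.67×10⁻⁸·(539)⁴/771 = 2·5.67×10⁻⁸·8.440×10¹⁰/771.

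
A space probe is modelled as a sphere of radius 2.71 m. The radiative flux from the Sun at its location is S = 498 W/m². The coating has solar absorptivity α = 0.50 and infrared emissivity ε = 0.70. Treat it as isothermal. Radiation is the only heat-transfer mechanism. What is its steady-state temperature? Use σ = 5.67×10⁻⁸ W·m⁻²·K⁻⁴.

T ≈ 199 K

At equilibrium, absorbed power = emitted power.
Absorbing cross-section = πr² = 23.07 m²; emitting surface = 4πr² = 92.29 m² (ratio 4).
αS·A_cross = εσ·A_surf·T⁴  ⇒  T⁴ = αS/(ε·4σ).
T⁴ = 0.500·498/(0.70·4·5.67×10⁻⁸) = 1.568×10⁹ K⁴.
T = (1.568×10⁹)^(1/4).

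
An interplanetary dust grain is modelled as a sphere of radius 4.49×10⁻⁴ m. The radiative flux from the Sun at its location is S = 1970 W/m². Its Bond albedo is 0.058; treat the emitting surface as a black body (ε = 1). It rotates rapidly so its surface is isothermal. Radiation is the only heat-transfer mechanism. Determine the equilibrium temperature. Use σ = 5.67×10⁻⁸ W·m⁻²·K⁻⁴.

T ≈ 301 K

At equilibrium, absorbed power = emitted power.
Absorbing cross-section = πr² = 6.333×10⁻⁷ m²; emitting surface = 4πr² = 2.533×10⁻⁶ m² (ratio 4).
(1−a)S·A_cross = εσ·A_surf·T⁴  ⇒  T⁴ = (1−a)S/(4σ).
T⁴ = 0.942·1970/(4·5.67×10⁻⁸) = 8.182×10⁹ K⁴.
T = (8.182×10⁹)^(1/4).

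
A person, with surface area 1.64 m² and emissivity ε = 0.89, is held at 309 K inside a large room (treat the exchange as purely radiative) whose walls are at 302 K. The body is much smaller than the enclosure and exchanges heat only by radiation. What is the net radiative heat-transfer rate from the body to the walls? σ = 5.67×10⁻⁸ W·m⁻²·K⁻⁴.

P_net ≈ 66.1 W

For a small grey body in a large enclosure: P_net = εσA(T_body⁴ − T_wall⁴).
A = 1.64 m²; T_body⁴ − T_wall⁴ = 9.117×10⁹ − 8.318×10⁹ = 7.985×10⁸ K⁴.
|P_net| = 0.89·5.67×10⁻⁸·1.640·7.985×10⁸.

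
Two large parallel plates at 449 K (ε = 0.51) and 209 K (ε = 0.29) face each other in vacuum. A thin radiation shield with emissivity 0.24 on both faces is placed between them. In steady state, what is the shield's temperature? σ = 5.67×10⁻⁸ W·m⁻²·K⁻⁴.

T_s ≈ 392 K

In steady state the net flux on the hot side equals that on the cold side.
σ(T₁⁴−T_s⁴)/D₁ = σ(T_s⁴−T₂⁴)/D₂, with D₁ = 1/ε₁+1/ε_s−1 = 5.127, D₂ = 1/ε_s+1/ε₂−1 = 6.615.
Solve for T_s⁴: T_s⁴ = (D₂·T₁⁴ + D₁·T₂⁴)/(D₁+D₂) = 2.373×10¹⁰ K⁴.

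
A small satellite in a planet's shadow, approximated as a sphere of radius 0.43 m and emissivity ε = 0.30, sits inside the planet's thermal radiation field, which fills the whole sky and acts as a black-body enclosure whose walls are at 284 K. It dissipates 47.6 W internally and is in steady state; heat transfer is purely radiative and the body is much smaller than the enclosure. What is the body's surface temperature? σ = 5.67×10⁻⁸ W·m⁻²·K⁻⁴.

T ≈ 296 K

For a small grey body in a large enclosure, net radiated power = εσA(T⁴ − T_w⁴).
Steady state: P = εσA(T⁴ − T_w⁴) with A = 4πr² = 2.324 m².
T⁴ = P/(εσA) + T_w⁴ = 47.6/(0.30·5.67×10⁻⁸·2.324) + (284)⁴
    = 1.204×10⁹ + 6.505×10⁹ = 7.710×10⁹ K⁴.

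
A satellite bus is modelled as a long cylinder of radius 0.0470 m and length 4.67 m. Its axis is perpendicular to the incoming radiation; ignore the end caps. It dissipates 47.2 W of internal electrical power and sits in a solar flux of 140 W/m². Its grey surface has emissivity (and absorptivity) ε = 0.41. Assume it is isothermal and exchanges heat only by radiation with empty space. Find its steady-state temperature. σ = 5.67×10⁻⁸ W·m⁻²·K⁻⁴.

At steady state, absorbed solar power + internal power = radiated power.
Absorbed: α·S·A_cross = 0.41·140·0.4390 = 25.20 W (cross-section 2rL).
Total input = 25.20 + 47.2 = 72.40 W.
Radiated: εσ·A_surf·T⁴ with A_surf = 2πrL = 1.379 m².
T⁴ = 72.40/(0.41·5.67×10⁻⁸·1.379) = 2.258×10⁹ K⁴.

T ≈ 218 K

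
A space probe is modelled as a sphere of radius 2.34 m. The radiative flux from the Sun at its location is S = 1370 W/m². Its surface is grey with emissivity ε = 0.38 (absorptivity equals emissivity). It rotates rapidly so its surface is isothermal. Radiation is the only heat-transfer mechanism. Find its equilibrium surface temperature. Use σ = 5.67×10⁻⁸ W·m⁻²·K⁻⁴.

At equilibrium, absorbed power = emitted power.
Absorbing cross-section = πr² = 17.20 m²; emitting surface = 4πr² = 68.81 m² (ratio 4).
εS·A_cross = εσ·A_surf·T⁴  ⇒  T⁴ = S/(4σ)   (ε cancels).
T⁴ = 1370/(4·5.67×10⁻⁸) = 6.041×10⁹ K⁴.
T = (6.041×10⁹)^(1/4).

T ≈ 279 K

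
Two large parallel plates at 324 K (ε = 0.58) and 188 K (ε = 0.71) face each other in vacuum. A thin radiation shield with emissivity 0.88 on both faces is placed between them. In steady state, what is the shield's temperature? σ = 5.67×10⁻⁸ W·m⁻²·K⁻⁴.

In steady state the net flux on the hot side equals that on the cold side.
σ(T₁⁴−T_s⁴)/D₁ = σ(T_s⁴−T₂⁴)/D₂, with D₁ = 1/ε₁+1/ε_s−1 = 1.861, D₂ = 1/ε_s+1/ε₂−1 = 1.545.
Solve for T_s⁴: T_s⁴ = (D₂·T₁⁴ + D₁·T₂⁴)/(D₁+D₂) = 5.682×10⁹ K⁴.

T_s ≈ 275 K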